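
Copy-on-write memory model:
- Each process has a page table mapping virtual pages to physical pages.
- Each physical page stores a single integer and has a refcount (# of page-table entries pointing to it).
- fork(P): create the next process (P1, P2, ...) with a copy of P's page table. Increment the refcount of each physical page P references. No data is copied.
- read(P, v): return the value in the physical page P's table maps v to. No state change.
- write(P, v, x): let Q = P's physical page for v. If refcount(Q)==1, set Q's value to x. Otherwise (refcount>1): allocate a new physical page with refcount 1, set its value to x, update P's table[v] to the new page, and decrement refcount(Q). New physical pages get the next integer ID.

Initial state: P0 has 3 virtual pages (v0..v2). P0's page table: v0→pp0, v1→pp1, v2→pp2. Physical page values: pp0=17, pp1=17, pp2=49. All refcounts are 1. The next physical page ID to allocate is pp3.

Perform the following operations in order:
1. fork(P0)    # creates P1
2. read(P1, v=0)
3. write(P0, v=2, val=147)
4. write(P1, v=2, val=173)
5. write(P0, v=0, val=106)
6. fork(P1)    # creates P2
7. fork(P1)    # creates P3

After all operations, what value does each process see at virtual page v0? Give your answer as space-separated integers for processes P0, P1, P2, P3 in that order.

Op 1: fork(P0) -> P1. 3 ppages; refcounts: pp0:2 pp1:2 pp2:2
Op 2: read(P1, v0) -> 17. No state change.
Op 3: write(P0, v2, 147). refcount(pp2)=2>1 -> COPY to pp3. 4 ppages; refcounts: pp0:2 pp1:2 pp2:1 pp3:1
Op 4: write(P1, v2, 173). refcount(pp2)=1 -> write in place. 4 ppages; refcounts: pp0:2 pp1:2 pp2:1 pp3:1
Op 5: write(P0, v0, 106). refcount(pp0)=2>1 -> COPY to pp4. 5 ppages; refcounts: pp0:1 pp1:2 pp2:1 pp3:1 pp4:1
Op 6: fork(P1) -> P2. 5 ppages; refcounts: pp0:2 pp1:3 pp2:2 pp3:1 pp4:1
Op 7: fork(P1) -> P3. 5 ppages; refcounts: pp0:3 pp1:4 pp2:3 pp3:1 pp4:1
P0: v0 -> pp4 = 106
P1: v0 -> pp0 = 17
P2: v0 -> pp0 = 17
P3: v0 -> pp0 = 17

Answer: 106 17 17 17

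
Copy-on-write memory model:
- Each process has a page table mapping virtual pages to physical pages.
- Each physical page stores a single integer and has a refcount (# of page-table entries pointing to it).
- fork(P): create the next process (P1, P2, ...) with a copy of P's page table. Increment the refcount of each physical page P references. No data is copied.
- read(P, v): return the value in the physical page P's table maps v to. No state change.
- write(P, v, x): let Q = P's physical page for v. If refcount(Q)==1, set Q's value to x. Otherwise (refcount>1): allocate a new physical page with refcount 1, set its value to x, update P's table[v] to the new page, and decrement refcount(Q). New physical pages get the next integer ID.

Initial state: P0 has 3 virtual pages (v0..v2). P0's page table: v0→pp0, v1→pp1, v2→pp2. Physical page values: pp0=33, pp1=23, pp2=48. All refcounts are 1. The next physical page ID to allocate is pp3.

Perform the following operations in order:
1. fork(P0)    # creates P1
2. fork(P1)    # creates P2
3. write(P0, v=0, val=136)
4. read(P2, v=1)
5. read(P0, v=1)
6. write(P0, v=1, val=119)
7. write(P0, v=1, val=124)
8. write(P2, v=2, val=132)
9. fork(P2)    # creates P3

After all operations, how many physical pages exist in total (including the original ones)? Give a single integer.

Answer: 6

Derivation:
Op 1: fork(P0) -> P1. 3 ppages; refcounts: pp0:2 pp1:2 pp2:2
Op 2: fork(P1) -> P2. 3 ppages; refcounts: pp0:3 pp1:3 pp2:3
Op 3: write(P0, v0, 136). refcount(pp0)=3>1 -> COPY to pp3. 4 ppages; refcounts: pp0:2 pp1:3 pp2:3 pp3:1
Op 4: read(P2, v1) -> 23. No state change.
Op 5: read(P0, v1) -> 23. No state change.
Op 6: write(P0, v1, 119). refcount(pp1)=3>1 -> COPY to pp4. 5 ppages; refcounts: pp0:2 pp1:2 pp2:3 pp3:1 pp4:1
Op 7: write(P0, v1, 124). refcount(pp4)=1 -> write in place. 5 ppages; refcounts: pp0:2 pp1:2 pp2:3 pp3:1 pp4:1
Op 8: write(P2, v2, 132). refcount(pp2)=3>1 -> COPY to pp5. 6 ppages; refcounts: pp0:2 pp1:2 pp2:2 pp3:1 pp4:1 pp5:1
Op 9: fork(P2) -> P3. 6 ppages; refcounts: pp0:3 pp1:3 pp2:2 pp3:1 pp4:1 pp5:2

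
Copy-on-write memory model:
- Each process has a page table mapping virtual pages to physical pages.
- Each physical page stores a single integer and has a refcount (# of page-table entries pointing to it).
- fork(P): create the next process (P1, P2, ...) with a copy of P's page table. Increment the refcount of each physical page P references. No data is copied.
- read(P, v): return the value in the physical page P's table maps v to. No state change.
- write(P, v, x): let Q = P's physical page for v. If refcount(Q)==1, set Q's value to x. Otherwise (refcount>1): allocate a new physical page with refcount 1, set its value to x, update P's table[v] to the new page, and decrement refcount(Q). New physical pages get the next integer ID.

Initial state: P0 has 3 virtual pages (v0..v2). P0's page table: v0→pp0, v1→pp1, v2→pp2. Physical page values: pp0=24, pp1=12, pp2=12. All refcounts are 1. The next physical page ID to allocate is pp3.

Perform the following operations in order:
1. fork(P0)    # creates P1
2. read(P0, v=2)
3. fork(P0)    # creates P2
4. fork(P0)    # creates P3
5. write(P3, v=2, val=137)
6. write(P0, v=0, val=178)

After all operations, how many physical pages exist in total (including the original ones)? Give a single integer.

Op 1: fork(P0) -> P1. 3 ppages; refcounts: pp0:2 pp1:2 pp2:2
Op 2: read(P0, v2) -> 12. No state change.
Op 3: fork(P0) -> P2. 3 ppages; refcounts: pp0:3 pp1:3 pp2:3
Op 4: fork(P0) -> P3. 3 ppages; refcounts: pp0:4 pp1:4 pp2:4
Op 5: write(P3, v2, 137). refcount(pp2)=4>1 -> COPY to pp3. 4 ppages; refcounts: pp0:4 pp1:4 pp2:3 pp3:1
Op 6: write(P0, v0, 178). refcount(pp0)=4>1 -> COPY to pp4. 5 ppages; refcounts: pp0:3 pp1:4 pp2:3 pp3:1 pp4:1

Answer: 5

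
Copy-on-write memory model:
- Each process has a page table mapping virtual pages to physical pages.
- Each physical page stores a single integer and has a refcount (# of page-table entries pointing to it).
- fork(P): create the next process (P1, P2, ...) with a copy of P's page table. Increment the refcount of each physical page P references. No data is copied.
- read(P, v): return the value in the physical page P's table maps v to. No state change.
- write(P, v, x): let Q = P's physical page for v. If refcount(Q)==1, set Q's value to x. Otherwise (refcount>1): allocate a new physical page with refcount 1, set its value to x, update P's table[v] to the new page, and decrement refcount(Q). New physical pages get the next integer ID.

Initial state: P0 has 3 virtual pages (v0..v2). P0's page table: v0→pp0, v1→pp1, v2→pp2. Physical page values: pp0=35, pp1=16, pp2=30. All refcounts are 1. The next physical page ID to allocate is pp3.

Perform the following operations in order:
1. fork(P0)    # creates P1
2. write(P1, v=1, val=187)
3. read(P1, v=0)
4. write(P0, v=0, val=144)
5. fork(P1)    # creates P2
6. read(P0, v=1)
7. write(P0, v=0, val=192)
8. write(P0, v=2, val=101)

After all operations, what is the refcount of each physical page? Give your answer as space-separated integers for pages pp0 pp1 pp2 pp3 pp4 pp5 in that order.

Op 1: fork(P0) -> P1. 3 ppages; refcounts: pp0:2 pp1:2 pp2:2
Op 2: write(P1, v1, 187). refcount(pp1)=2>1 -> COPY to pp3. 4 ppages; refcounts: pp0:2 pp1:1 pp2:2 pp3:1
Op 3: read(P1, v0) -> 35. No state change.
Op 4: write(P0, v0, 144). refcount(pp0)=2>1 -> COPY to pp4. 5 ppages; refcounts: pp0:1 pp1:1 pp2:2 pp3:1 pp4:1
Op 5: fork(P1) -> P2. 5 ppages; refcounts: pp0:2 pp1:1 pp2:3 pp3:2 pp4:1
Op 6: read(P0, v1) -> 16. No state change.
Op 7: write(P0, v0, 192). refcount(pp4)=1 -> write in place. 5 ppages; refcounts: pp0:2 pp1:1 pp2:3 pp3:2 pp4:1
Op 8: write(P0, v2, 101). refcount(pp2)=3>1 -> COPY to pp5. 6 ppages; refcounts: pp0:2 pp1:1 pp2:2 pp3:2 pp4:1 pp5:1

Answer: 2 1 2 2 1 1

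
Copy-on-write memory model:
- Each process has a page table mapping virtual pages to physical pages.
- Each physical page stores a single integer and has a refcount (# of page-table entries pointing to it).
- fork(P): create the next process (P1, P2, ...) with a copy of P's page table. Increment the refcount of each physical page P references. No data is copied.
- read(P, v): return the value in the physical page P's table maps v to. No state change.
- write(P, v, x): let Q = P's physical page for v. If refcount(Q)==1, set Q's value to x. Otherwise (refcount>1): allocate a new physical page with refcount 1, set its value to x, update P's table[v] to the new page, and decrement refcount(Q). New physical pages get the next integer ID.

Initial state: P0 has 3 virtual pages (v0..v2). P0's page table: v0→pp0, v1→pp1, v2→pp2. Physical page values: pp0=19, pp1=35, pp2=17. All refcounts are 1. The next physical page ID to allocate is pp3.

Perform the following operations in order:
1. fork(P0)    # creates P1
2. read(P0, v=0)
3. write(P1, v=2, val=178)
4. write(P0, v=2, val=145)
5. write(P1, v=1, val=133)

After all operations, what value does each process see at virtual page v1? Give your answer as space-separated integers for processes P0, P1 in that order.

Answer: 35 133

Derivation:
Op 1: fork(P0) -> P1. 3 ppages; refcounts: pp0:2 pp1:2 pp2:2
Op 2: read(P0, v0) -> 19. No state change.
Op 3: write(P1, v2, 178). refcount(pp2)=2>1 -> COPY to pp3. 4 ppages; refcounts: pp0:2 pp1:2 pp2:1 pp3:1
Op 4: write(P0, v2, 145). refcount(pp2)=1 -> write in place. 4 ppages; refcounts: pp0:2 pp1:2 pp2:1 pp3:1
Op 5: write(P1, v1, 133). refcount(pp1)=2>1 -> COPY to pp4. 5 ppages; refcounts: pp0:2 pp1:1 pp2:1 pp3:1 pp4:1
P0: v1 -> pp1 = 35
P1: v1 -> pp4 = 133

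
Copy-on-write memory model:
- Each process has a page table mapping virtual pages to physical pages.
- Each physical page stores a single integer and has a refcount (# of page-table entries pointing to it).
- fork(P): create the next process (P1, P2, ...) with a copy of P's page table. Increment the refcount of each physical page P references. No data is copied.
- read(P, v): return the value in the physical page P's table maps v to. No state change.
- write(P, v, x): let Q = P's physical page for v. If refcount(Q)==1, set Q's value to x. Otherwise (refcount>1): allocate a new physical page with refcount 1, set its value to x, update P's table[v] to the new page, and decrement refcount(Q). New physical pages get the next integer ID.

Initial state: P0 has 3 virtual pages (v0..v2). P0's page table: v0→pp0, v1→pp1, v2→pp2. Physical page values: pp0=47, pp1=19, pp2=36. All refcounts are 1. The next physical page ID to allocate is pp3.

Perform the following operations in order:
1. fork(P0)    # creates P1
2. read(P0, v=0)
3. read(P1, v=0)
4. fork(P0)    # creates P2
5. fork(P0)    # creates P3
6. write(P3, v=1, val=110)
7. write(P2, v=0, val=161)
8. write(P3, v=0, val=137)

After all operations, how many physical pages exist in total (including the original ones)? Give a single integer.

Op 1: fork(P0) -> P1. 3 ppages; refcounts: pp0:2 pp1:2 pp2:2
Op 2: read(P0, v0) -> 47. No state change.
Op 3: read(P1, v0) -> 47. No state change.
Op 4: fork(P0) -> P2. 3 ppages; refcounts: pp0:3 pp1:3 pp2:3
Op 5: fork(P0) -> P3. 3 ppages; refcounts: pp0:4 pp1:4 pp2:4
Op 6: write(P3, v1, 110). refcount(pp1)=4>1 -> COPY to pp3. 4 ppages; refcounts: pp0:4 pp1:3 pp2:4 pp3:1
Op 7: write(P2, v0, 161). refcount(pp0)=4>1 -> COPY to pp4. 5 ppages; refcounts: pp0:3 pp1:3 pp2:4 pp3:1 pp4:1
Op 8: write(P3, v0, 137). refcount(pp0)=3>1 -> COPY to pp5. 6 ppages; refcounts: pp0:2 pp1:3 pp2:4 pp3:1 pp4:1 pp5:1

Answer: 6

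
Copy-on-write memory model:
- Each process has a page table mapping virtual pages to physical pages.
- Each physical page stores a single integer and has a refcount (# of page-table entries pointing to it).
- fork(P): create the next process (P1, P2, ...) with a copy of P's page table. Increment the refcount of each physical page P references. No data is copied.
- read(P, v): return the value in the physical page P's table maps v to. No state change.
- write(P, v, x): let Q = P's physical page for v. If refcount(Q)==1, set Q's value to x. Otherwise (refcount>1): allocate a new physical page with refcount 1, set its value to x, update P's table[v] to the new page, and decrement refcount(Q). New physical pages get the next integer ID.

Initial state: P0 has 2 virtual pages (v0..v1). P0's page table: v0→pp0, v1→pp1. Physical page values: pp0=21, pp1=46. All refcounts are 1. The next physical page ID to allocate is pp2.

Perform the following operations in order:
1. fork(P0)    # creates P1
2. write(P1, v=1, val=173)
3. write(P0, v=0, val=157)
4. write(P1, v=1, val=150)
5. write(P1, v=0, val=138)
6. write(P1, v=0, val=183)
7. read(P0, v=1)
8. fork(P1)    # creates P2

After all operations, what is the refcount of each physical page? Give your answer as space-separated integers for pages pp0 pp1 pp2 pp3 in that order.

Answer: 2 1 2 1

Derivation:
Op 1: fork(P0) -> P1. 2 ppages; refcounts: pp0:2 pp1:2
Op 2: write(P1, v1, 173). refcount(pp1)=2>1 -> COPY to pp2. 3 ppages; refcounts: pp0:2 pp1:1 pp2:1
Op 3: write(P0, v0, 157). refcount(pp0)=2>1 -> COPY to pp3. 4 ppages; refcounts: pp0:1 pp1:1 pp2:1 pp3:1
Op 4: write(P1, v1, 150). refcount(pp2)=1 -> write in place. 4 ppages; refcounts: pp0:1 pp1:1 pp2:1 pp3:1
Op 5: write(P1, v0, 138). refcount(pp0)=1 -> write in place. 4 ppages; refcounts: pp0:1 pp1:1 pp2:1 pp3:1
Op 6: write(P1, v0, 183). refcount(pp0)=1 -> write in place. 4 ppages; refcounts: pp0:1 pp1:1 pp2:1 pp3:1
Op 7: read(P0, v1) -> 46. No state change.
Op 8: fork(P1) -> P2. 4 ppages; refcounts: pp0:2 pp1:1 pp2:2 pp3:1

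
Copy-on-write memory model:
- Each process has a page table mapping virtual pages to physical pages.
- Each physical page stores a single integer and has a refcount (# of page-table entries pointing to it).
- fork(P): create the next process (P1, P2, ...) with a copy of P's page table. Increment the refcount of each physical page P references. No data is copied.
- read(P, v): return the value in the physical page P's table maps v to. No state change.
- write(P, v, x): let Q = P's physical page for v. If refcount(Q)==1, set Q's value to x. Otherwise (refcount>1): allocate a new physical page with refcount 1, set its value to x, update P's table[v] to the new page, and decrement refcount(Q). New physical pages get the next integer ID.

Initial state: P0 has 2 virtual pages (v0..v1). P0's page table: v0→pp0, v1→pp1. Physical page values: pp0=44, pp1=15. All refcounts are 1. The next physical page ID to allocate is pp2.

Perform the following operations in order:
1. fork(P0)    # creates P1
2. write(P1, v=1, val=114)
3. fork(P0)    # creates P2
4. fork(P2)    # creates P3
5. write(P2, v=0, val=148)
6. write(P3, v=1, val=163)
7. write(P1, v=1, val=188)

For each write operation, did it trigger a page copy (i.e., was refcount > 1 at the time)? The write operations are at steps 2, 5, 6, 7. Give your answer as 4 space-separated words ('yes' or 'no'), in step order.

Op 1: fork(P0) -> P1. 2 ppages; refcounts: pp0:2 pp1:2
Op 2: write(P1, v1, 114). refcount(pp1)=2>1 -> COPY to pp2. 3 ppages; refcounts: pp0:2 pp1:1 pp2:1
Op 3: fork(P0) -> P2. 3 ppages; refcounts: pp0:3 pp1:2 pp2:1
Op 4: fork(P2) -> P3. 3 ppages; refcounts: pp0:4 pp1:3 pp2:1
Op 5: write(P2, v0, 148). refcount(pp0)=4>1 -> COPY to pp3. 4 ppages; refcounts: pp0:3 pp1:3 pp2:1 pp3:1
Op 6: write(P3, v1, 163). refcount(pp1)=3>1 -> COPY to pp4. 5 ppages; refcounts: pp0:3 pp1:2 pp2:1 pp3:1 pp4:1
Op 7: write(P1, v1, 188). refcount(pp2)=1 -> write in place. 5 ppages; refcounts: pp0:3 pp1:2 pp2:1 pp3:1 pp4:1

yes yes yes no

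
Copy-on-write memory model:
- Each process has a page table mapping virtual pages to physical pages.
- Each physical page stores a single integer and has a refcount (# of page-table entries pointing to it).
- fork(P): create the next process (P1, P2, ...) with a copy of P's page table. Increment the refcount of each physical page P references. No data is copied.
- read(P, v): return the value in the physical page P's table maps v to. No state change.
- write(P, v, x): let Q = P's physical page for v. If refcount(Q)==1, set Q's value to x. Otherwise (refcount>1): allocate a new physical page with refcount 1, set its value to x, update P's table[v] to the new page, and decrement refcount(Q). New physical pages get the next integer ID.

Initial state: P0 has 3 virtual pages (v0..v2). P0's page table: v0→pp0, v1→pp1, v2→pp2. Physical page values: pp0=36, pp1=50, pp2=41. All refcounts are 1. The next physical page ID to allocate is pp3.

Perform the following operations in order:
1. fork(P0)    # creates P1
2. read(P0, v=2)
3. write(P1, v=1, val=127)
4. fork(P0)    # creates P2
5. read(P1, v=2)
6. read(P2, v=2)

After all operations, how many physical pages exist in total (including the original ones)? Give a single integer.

Op 1: fork(P0) -> P1. 3 ppages; refcounts: pp0:2 pp1:2 pp2:2
Op 2: read(P0, v2) -> 41. No state change.
Op 3: write(P1, v1, 127). refcount(pp1)=2>1 -> COPY to pp3. 4 ppages; refcounts: pp0:2 pp1:1 pp2:2 pp3:1
Op 4: fork(P0) -> P2. 4 ppages; refcounts: pp0:3 pp1:2 pp2:3 pp3:1
Op 5: read(P1, v2) -> 41. No state change.
Op 6: read(P2, v2) -> 41. No state change.

Answer: 4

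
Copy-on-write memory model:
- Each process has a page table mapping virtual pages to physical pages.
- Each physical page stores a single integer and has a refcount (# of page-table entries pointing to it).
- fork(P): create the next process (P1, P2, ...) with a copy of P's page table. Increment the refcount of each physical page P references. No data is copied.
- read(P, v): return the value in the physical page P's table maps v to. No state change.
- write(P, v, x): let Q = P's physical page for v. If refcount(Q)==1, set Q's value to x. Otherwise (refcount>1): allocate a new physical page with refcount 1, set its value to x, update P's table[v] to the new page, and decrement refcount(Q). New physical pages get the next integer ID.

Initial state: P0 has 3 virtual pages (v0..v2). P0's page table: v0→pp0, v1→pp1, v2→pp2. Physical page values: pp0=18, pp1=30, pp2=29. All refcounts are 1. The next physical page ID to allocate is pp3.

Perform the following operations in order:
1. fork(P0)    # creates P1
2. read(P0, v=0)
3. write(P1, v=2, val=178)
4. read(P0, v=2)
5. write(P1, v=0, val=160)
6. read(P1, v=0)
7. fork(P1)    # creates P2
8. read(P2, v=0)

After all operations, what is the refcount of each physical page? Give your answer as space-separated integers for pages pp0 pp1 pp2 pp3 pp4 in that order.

Answer: 1 3 1 2 2

Derivation:
Op 1: fork(P0) -> P1. 3 ppages; refcounts: pp0:2 pp1:2 pp2:2
Op 2: read(P0, v0) -> 18. No state change.
Op 3: write(P1, v2, 178). refcount(pp2)=2>1 -> COPY to pp3. 4 ppages; refcounts: pp0:2 pp1:2 pp2:1 pp3:1
Op 4: read(P0, v2) -> 29. No state change.
Op 5: write(P1, v0, 160). refcount(pp0)=2>1 -> COPY to pp4. 5 ppages; refcounts: pp0:1 pp1:2 pp2:1 pp3:1 pp4:1
Op 6: read(P1, v0) -> 160. No state change.
Op 7: fork(P1) -> P2. 5 ppages; refcounts: pp0:1 pp1:3 pp2:1 pp3:2 pp4:2
Op 8: read(P2, v0) -> 160. No state change.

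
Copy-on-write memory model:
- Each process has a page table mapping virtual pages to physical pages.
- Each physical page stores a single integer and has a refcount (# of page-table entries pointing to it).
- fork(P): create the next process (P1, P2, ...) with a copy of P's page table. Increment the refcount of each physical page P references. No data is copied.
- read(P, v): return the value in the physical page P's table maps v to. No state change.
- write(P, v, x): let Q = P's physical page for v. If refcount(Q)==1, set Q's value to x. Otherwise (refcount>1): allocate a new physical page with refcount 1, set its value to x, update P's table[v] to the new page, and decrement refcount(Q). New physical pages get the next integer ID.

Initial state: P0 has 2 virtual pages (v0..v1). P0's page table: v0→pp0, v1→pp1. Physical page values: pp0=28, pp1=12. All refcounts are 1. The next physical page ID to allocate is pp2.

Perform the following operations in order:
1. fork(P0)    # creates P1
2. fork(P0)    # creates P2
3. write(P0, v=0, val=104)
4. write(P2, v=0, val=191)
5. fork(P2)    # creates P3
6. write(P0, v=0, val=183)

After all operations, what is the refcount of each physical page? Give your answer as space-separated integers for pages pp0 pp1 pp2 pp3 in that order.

Answer: 1 4 1 2

Derivation:
Op 1: fork(P0) -> P1. 2 ppages; refcounts: pp0:2 pp1:2
Op 2: fork(P0) -> P2. 2 ppages; refcounts: pp0:3 pp1:3
Op 3: write(P0, v0, 104). refcount(pp0)=3>1 -> COPY to pp2. 3 ppages; refcounts: pp0:2 pp1:3 pp2:1
Op 4: write(P2, v0, 191). refcount(pp0)=2>1 -> COPY to pp3. 4 ppages; refcounts: pp0:1 pp1:3 pp2:1 pp3:1
Op 5: fork(P2) -> P3. 4 ppages; refcounts: pp0:1 pp1:4 pp2:1 pp3:2
Op 6: write(P0, v0, 183). refcount(pp2)=1 -> write in place. 4 ppages; refcounts: pp0:1 pp1:4 pp2:1 pp3:2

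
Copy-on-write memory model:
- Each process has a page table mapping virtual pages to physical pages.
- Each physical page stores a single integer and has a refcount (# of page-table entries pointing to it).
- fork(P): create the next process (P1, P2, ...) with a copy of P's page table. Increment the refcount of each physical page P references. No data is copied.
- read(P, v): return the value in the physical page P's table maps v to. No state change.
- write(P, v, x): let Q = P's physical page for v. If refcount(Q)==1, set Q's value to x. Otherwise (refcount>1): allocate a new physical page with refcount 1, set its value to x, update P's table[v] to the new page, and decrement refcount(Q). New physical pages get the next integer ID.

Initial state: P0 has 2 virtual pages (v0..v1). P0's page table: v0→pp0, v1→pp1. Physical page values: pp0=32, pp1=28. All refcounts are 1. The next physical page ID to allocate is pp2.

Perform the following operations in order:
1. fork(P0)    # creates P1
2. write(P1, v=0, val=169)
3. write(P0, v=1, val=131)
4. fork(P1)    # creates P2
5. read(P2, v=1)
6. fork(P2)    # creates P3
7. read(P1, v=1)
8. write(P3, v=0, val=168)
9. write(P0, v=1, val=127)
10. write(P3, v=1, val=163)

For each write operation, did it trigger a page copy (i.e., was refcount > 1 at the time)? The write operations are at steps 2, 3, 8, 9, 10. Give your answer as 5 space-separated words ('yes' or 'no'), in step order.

Op 1: fork(P0) -> P1. 2 ppages; refcounts: pp0:2 pp1:2
Op 2: write(P1, v0, 169). refcount(pp0)=2>1 -> COPY to pp2. 3 ppages; refcounts: pp0:1 pp1:2 pp2:1
Op 3: write(P0, v1, 131). refcount(pp1)=2>1 -> COPY to pp3. 4 ppages; refcounts: pp0:1 pp1:1 pp2:1 pp3:1
Op 4: fork(P1) -> P2. 4 ppages; refcounts: pp0:1 pp1:2 pp2:2 pp3:1
Op 5: read(P2, v1) -> 28. No state change.
Op 6: fork(P2) -> P3. 4 ppages; refcounts: pp0:1 pp1:3 pp2:3 pp3:1
Op 7: read(P1, v1) -> 28. No state change.
Op 8: write(P3, v0, 168). refcount(pp2)=3>1 -> COPY to pp4. 5 ppages; refcounts: pp0:1 pp1:3 pp2:2 pp3:1 pp4:1
Op 9: write(P0, v1, 127). refcount(pp3)=1 -> write in place. 5 ppages; refcounts: pp0:1 pp1:3 pp2:2 pp3:1 pp4:1
Op 10: write(P3, v1, 163). refcount(pp1)=3>1 -> COPY to pp5. 6 ppages; refcounts: pp0:1 pp1:2 pp2:2 pp3:1 pp4:1 pp5:1

yes yes yes no yes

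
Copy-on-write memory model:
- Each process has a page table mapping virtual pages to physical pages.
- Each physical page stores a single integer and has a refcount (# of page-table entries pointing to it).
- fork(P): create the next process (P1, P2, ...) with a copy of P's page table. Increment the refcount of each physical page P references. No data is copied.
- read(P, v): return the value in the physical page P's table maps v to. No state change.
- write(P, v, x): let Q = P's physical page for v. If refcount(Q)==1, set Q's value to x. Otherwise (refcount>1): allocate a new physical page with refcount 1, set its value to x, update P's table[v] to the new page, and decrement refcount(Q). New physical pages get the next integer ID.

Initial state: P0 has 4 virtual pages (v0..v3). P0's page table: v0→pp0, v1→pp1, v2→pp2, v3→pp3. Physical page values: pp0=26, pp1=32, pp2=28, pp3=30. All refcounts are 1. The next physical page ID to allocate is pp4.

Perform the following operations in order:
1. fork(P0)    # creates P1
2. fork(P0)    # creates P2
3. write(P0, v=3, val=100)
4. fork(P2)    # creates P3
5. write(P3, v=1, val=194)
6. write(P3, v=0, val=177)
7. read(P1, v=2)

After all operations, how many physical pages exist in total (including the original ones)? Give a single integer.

Answer: 7

Derivation:
Op 1: fork(P0) -> P1. 4 ppages; refcounts: pp0:2 pp1:2 pp2:2 pp3:2
Op 2: fork(P0) -> P2. 4 ppages; refcounts: pp0:3 pp1:3 pp2:3 pp3:3
Op 3: write(P0, v3, 100). refcount(pp3)=3>1 -> COPY to pp4. 5 ppages; refcounts: pp0:3 pp1:3 pp2:3 pp3:2 pp4:1
Op 4: fork(P2) -> P3. 5 ppages; refcounts: pp0:4 pp1:4 pp2:4 pp3:3 pp4:1
Op 5: write(P3, v1, 194). refcount(pp1)=4>1 -> COPY to pp5. 6 ppages; refcounts: pp0:4 pp1:3 pp2:4 pp3:3 pp4:1 pp5:1
Op 6: write(P3, v0, 177). refcount(pp0)=4>1 -> COPY to pp6. 7 ppages; refcounts: pp0:3 pp1:3 pp2:4 pp3:3 pp4:1 pp5:1 pp6:1
Op 7: read(P1, v2) -> 28. No state change.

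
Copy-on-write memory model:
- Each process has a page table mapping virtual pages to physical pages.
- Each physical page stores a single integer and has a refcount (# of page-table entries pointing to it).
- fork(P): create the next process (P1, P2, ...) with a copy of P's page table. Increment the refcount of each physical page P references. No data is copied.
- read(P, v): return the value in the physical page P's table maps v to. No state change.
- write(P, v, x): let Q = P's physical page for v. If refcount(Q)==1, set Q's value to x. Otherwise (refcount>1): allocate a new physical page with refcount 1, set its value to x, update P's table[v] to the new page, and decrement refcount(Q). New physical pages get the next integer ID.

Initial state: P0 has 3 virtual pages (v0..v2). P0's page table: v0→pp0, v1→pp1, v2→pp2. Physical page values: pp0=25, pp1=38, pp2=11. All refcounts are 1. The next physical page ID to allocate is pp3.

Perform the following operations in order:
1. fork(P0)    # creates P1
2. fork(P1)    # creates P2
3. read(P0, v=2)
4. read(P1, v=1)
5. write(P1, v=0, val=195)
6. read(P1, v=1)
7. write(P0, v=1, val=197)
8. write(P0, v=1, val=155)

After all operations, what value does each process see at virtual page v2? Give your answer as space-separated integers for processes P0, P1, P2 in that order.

Answer: 11 11 11

Derivation:
Op 1: fork(P0) -> P1. 3 ppages; refcounts: pp0:2 pp1:2 pp2:2
Op 2: fork(P1) -> P2. 3 ppages; refcounts: pp0:3 pp1:3 pp2:3
Op 3: read(P0, v2) -> 11. No state change.
Op 4: read(P1, v1) -> 38. No state change.
Op 5: write(P1, v0, 195). refcount(pp0)=3>1 -> COPY to pp3. 4 ppages; refcounts: pp0:2 pp1:3 pp2:3 pp3:1
Op 6: read(P1, v1) -> 38. No state change.
Op 7: write(P0, v1, 197). refcount(pp1)=3>1 -> COPY to pp4. 5 ppages; refcounts: pp0:2 pp1:2 pp2:3 pp3:1 pp4:1
Op 8: write(P0, v1, 155). refcount(pp4)=1 -> write in place. 5 ppages; refcounts: pp0:2 pp1:2 pp2:3 pp3:1 pp4:1
P0: v2 -> pp2 = 11
P1: v2 -> pp2 = 11
P2: v2 -> pp2 = 11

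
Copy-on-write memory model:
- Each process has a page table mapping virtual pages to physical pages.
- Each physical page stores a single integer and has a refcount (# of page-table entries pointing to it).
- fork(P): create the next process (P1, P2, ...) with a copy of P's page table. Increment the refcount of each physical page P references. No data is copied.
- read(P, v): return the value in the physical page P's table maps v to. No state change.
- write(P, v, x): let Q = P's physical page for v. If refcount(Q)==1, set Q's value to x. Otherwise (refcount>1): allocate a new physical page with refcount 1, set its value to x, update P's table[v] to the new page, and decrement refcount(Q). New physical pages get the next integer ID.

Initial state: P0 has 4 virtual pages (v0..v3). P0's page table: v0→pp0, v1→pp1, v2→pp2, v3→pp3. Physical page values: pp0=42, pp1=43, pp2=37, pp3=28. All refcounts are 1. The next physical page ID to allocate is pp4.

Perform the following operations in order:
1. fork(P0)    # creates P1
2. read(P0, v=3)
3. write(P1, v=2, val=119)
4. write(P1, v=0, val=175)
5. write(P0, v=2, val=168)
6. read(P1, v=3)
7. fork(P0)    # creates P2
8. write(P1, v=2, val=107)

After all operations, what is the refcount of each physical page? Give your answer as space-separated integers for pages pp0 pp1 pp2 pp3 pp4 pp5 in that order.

Op 1: fork(P0) -> P1. 4 ppages; refcounts: pp0:2 pp1:2 pp2:2 pp3:2
Op 2: read(P0, v3) -> 28. No state change.
Op 3: write(P1, v2, 119). refcount(pp2)=2>1 -> COPY to pp4. 5 ppages; refcounts: pp0:2 pp1:2 pp2:1 pp3:2 pp4:1
Op 4: write(P1, v0, 175). refcount(pp0)=2>1 -> COPY to pp5. 6 ppages; refcounts: pp0:1 pp1:2 pp2:1 pp3:2 pp4:1 pp5:1
Op 5: write(P0, v2, 168). refcount(pp2)=1 -> write in place. 6 ppages; refcounts: pp0:1 pp1:2 pp2:1 pp3:2 pp4:1 pp5:1
Op 6: read(P1, v3) -> 28. No state change.
Op 7: fork(P0) -> P2. 6 ppages; refcounts: pp0:2 pp1:3 pp2:2 pp3:3 pp4:1 pp5:1
Op 8: write(P1, v2, 107). refcount(pp4)=1 -> write in place. 6 ppages; refcounts: pp0:2 pp1:3 pp2:2 pp3:3 pp4:1 pp5:1

Answer: 2 3 2 3 1 1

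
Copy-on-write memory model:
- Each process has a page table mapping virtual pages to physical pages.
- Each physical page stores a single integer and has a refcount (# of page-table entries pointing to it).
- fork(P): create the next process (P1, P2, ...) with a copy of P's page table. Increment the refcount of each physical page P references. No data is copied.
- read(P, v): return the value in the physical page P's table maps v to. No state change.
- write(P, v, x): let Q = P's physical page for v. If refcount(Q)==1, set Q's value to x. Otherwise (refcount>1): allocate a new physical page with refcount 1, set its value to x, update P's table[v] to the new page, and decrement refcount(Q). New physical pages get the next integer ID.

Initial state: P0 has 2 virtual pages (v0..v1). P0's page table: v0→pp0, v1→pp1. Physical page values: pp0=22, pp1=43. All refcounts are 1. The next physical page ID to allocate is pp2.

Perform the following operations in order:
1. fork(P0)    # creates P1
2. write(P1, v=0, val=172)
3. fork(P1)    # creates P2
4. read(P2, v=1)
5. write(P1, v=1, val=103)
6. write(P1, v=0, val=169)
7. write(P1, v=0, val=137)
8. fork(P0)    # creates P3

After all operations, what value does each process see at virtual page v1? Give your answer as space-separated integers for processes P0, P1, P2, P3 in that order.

Op 1: fork(P0) -> P1. 2 ppages; refcounts: pp0:2 pp1:2
Op 2: write(P1, v0, 172). refcount(pp0)=2>1 -> COPY to pp2. 3 ppages; refcounts: pp0:1 pp1:2 pp2:1
Op 3: fork(P1) -> P2. 3 ppages; refcounts: pp0:1 pp1:3 pp2:2
Op 4: read(P2, v1) -> 43. No state change.
Op 5: write(P1, v1, 103). refcount(pp1)=3>1 -> COPY to pp3. 4 ppages; refcounts: pp0:1 pp1:2 pp2:2 pp3:1
Op 6: write(P1, v0, 169). refcount(pp2)=2>1 -> COPY to pp4. 5 ppages; refcounts: pp0:1 pp1:2 pp2:1 pp3:1 pp4:1
Op 7: write(P1, v0, 137). refcount(pp4)=1 -> write in place. 5 ppages; refcounts: pp0:1 pp1:2 pp2:1 pp3:1 pp4:1
Op 8: fork(P0) -> P3. 5 ppages; refcounts: pp0:2 pp1:3 pp2:1 pp3:1 pp4:1
P0: v1 -> pp1 = 43
P1: v1 -> pp3 = 103
P2: v1 -> pp1 = 43
P3: v1 -> pp1 = 43

Answer: 43 103 43 43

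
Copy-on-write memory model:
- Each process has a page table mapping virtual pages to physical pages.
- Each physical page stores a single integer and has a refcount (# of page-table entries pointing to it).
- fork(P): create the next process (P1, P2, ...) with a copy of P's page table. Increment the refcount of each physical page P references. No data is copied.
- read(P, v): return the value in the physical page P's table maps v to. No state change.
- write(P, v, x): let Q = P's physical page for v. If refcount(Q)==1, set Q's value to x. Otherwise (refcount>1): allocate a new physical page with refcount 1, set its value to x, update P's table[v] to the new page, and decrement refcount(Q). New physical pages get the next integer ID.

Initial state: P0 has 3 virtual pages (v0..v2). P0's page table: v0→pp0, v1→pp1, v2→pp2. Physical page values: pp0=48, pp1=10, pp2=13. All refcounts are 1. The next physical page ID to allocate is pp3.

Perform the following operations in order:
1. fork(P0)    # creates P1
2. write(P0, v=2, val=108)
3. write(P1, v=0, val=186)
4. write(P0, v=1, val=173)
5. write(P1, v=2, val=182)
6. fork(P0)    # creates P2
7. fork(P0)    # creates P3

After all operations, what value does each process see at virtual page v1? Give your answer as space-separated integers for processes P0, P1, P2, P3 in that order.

Answer: 173 10 173 173

Derivation:
Op 1: fork(P0) -> P1. 3 ppages; refcounts: pp0:2 pp1:2 pp2:2
Op 2: write(P0, v2, 108). refcount(pp2)=2>1 -> COPY to pp3. 4 ppages; refcounts: pp0:2 pp1:2 pp2:1 pp3:1
Op 3: write(P1, v0, 186). refcount(pp0)=2>1 -> COPY to pp4. 5 ppages; refcounts: pp0:1 pp1:2 pp2:1 pp3:1 pp4:1
Op 4: write(P0, v1, 173). refcount(pp1)=2>1 -> COPY to pp5. 6 ppages; refcounts: pp0:1 pp1:1 pp2:1 pp3:1 pp4:1 pp5:1
Op 5: write(P1, v2, 182). refcount(pp2)=1 -> write in place. 6 ppages; refcounts: pp0:1 pp1:1 pp2:1 pp3:1 pp4:1 pp5:1
Op 6: fork(P0) -> P2. 6 ppages; refcounts: pp0:2 pp1:1 pp2:1 pp3:2 pp4:1 pp5:2
Op 7: fork(P0) -> P3. 6 ppages; refcounts: pp0:3 pp1:1 pp2:1 pp3:3 pp4:1 pp5:3
P0: v1 -> pp5 = 173
P1: v1 -> pp1 = 10
P2: v1 -> pp5 = 173
P3: v1 -> pp5 = 173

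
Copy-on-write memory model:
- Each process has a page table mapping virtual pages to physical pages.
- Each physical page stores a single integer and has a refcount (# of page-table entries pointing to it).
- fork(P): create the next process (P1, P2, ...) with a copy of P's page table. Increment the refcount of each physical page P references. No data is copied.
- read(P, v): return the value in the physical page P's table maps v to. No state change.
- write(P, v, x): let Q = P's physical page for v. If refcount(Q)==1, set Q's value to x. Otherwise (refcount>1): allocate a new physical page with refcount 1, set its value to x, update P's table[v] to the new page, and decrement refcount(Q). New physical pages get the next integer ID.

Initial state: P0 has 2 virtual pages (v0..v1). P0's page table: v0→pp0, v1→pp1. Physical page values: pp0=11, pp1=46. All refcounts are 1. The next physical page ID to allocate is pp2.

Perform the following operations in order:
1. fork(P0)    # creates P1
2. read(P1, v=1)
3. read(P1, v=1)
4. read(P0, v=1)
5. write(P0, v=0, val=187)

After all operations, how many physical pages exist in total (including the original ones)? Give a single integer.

Op 1: fork(P0) -> P1. 2 ppages; refcounts: pp0:2 pp1:2
Op 2: read(P1, v1) -> 46. No state change.
Op 3: read(P1, v1) -> 46. No state change.
Op 4: read(P0, v1) -> 46. No state change.
Op 5: write(P0, v0, 187). refcount(pp0)=2>1 -> COPY to pp2. 3 ppages; refcounts: pp0:1 pp1:2 pp2:1

Answer: 3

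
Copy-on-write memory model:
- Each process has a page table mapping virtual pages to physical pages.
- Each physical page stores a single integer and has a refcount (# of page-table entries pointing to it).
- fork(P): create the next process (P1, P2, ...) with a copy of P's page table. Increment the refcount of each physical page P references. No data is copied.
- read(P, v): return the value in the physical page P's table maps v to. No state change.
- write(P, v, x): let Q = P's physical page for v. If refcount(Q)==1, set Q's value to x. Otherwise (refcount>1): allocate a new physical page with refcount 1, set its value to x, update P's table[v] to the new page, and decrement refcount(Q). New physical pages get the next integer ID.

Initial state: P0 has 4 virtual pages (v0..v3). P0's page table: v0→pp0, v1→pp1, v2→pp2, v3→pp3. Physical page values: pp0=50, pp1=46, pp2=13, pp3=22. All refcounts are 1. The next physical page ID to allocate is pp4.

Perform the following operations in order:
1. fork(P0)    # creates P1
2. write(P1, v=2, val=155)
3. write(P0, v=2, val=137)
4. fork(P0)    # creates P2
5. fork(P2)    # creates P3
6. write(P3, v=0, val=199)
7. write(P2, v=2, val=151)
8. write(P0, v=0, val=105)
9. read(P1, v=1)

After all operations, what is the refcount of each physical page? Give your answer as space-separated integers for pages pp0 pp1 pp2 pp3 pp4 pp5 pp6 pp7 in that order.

Op 1: fork(P0) -> P1. 4 ppages; refcounts: pp0:2 pp1:2 pp2:2 pp3:2
Op 2: write(P1, v2, 155). refcount(pp2)=2>1 -> COPY to pp4. 5 ppages; refcounts: pp0:2 pp1:2 pp2:1 pp3:2 pp4:1
Op 3: write(P0, v2, 137). refcount(pp2)=1 -> write in place. 5 ppages; refcounts: pp0:2 pp1:2 pp2:1 pp3:2 pp4:1
Op 4: fork(P0) -> P2. 5 ppages; refcounts: pp0:3 pp1:3 pp2:2 pp3:3 pp4:1
Op 5: fork(P2) -> P3. 5 ppages; refcounts: pp0:4 pp1:4 pp2:3 pp3:4 pp4:1
Op 6: write(P3, v0, 199). refcount(pp0)=4>1 -> COPY to pp5. 6 ppages; refcounts: pp0:3 pp1:4 pp2:3 pp3:4 pp4:1 pp5:1
Op 7: write(P2, v2, 151). refcount(pp2)=3>1 -> COPY to pp6. 7 ppages; refcounts: pp0:3 pp1:4 pp2:2 pp3:4 pp4:1 pp5:1 pp6:1
Op 8: write(P0, v0, 105). refcount(pp0)=3>1 -> COPY to pp7. 8 ppages; refcounts: pp0:2 pp1:4 pp2:2 pp3:4 pp4:1 pp5:1 pp6:1 pp7:1
Op 9: read(P1, v1) -> 46. No state change.

Answer: 2 4 2 4 1 1 1 1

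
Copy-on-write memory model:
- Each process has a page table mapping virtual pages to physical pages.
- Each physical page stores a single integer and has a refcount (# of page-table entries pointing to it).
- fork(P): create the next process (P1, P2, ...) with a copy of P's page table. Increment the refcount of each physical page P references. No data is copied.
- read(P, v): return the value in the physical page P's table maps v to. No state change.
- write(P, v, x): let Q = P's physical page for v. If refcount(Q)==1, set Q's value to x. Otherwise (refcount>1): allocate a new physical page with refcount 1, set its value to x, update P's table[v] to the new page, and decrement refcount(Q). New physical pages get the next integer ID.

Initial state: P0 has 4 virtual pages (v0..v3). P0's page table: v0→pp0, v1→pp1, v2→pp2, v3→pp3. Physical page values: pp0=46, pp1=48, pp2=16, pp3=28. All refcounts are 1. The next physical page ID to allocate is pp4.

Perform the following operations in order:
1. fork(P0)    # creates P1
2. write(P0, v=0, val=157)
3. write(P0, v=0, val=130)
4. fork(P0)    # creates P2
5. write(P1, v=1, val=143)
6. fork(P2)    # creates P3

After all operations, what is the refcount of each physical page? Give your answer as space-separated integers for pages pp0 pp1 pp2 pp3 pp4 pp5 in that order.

Answer: 1 3 4 4 3 1

Derivation:
Op 1: fork(P0) -> P1. 4 ppages; refcounts: pp0:2 pp1:2 pp2:2 pp3:2
Op 2: write(P0, v0, 157). refcount(pp0)=2>1 -> COPY to pp4. 5 ppages; refcounts: pp0:1 pp1:2 pp2:2 pp3:2 pp4:1
Op 3: write(P0, v0, 130). refcount(pp4)=1 -> write in place. 5 ppages; refcounts: pp0:1 pp1:2 pp2:2 pp3:2 pp4:1
Op 4: fork(P0) -> P2. 5 ppages; refcounts: pp0:1 pp1:3 pp2:3 pp3:3 pp4:2
Op 5: write(P1, v1, 143). refcount(pp1)=3>1 -> COPY to pp5. 6 ppages; refcounts: pp0:1 pp1:2 pp2:3 pp3:3 pp4:2 pp5:1
Op 6: fork(P2) -> P3. 6 ppages; refcounts: pp0:1 pp1:3 pp2:4 pp3:4 pp4:3 pp5:1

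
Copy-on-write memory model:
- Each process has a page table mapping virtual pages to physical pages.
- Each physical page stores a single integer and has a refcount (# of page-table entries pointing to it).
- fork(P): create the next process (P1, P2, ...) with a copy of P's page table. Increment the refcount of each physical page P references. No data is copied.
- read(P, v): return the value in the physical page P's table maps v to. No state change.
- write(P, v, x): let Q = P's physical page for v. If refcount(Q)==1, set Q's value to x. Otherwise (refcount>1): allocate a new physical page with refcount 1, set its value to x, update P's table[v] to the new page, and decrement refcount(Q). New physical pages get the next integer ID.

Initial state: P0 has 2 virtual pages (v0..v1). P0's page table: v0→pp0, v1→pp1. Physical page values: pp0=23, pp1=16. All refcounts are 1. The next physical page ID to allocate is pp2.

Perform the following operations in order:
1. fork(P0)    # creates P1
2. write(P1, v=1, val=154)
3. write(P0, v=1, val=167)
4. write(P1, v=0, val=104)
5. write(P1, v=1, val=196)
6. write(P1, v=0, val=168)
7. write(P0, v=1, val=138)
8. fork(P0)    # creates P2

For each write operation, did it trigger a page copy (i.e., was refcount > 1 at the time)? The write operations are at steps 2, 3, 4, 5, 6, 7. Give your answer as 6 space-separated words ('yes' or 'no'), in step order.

Op 1: fork(P0) -> P1. 2 ppages; refcounts: pp0:2 pp1:2
Op 2: write(P1, v1, 154). refcount(pp1)=2>1 -> COPY to pp2. 3 ppages; refcounts: pp0:2 pp1:1 pp2:1
Op 3: write(P0, v1, 167). refcount(pp1)=1 -> write in place. 3 ppages; refcounts: pp0:2 pp1:1 pp2:1
Op 4: write(P1, v0, 104). refcount(pp0)=2>1 -> COPY to pp3. 4 ppages; refcounts: pp0:1 pp1:1 pp2:1 pp3:1
Op 5: write(P1, v1, 196). refcount(pp2)=1 -> write in place. 4 ppages; refcounts: pp0:1 pp1:1 pp2:1 pp3:1
Op 6: write(P1, v0, 168). refcount(pp3)=1 -> write in place. 4 ppages; refcounts: pp0:1 pp1:1 pp2:1 pp3:1
Op 7: write(P0, v1, 138). refcount(pp1)=1 -> write in place. 4 ppages; refcounts: pp0:1 pp1:1 pp2:1 pp3:1
Op 8: fork(P0) -> P2. 4 ppages; refcounts: pp0:2 pp1:2 pp2:1 pp3:1

yes no yes no no no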